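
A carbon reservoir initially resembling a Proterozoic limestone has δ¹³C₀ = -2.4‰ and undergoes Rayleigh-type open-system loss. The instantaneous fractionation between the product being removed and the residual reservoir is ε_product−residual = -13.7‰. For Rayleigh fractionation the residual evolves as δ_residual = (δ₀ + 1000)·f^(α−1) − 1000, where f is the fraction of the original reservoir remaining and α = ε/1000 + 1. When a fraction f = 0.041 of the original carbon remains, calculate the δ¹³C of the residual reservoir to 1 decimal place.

42.2‰

Rayleigh residual: δ_res = (δ₀ + 1000)·f^(α−1) − 1000
α = ε/1000 + 1 = 0.98630, so α − 1 = -0.01370
f^(α−1) = 0.041^(-0.01370) = 1.044732
δ_res = (-2.4 + 1000) × 1.044732 − 1000 = 1042.225 − 1000 = 42.22‰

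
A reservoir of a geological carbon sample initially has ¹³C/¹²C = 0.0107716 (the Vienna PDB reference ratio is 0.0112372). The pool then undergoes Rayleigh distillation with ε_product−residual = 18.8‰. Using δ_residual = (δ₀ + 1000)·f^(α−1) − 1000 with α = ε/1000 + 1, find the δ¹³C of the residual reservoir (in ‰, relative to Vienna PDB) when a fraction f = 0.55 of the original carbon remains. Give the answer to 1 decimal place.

δ₀ = (0.0107716/0.0112372 − 1)×1000 = (0.958566 − 1)×1000 = -41.434‰
α − 1 = ε/1000 = 0.0188
f^(α−1) = 0.55^(0.0188) = 0.988824
δ_res = (-41.434 + 1000) × 0.988824 − 1000 = 947.853 − 1000 = -52.15‰

-52.1‰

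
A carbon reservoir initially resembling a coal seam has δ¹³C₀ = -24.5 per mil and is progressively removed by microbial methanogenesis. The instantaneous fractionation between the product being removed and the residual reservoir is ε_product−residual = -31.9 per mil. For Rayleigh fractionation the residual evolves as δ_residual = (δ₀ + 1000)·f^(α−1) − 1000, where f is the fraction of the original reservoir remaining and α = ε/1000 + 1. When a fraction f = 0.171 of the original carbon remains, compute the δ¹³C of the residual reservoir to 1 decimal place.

32.0 per mil

Rayleigh residual: δ_res = (δ₀ + 1000)·f^(α−1) − 1000
α = ε/1000 + 1 = 0.96810, so α − 1 = -0.03190
f^(α−1) = 0.171^(-0.03190) = 1.057956
δ_res = (-24.5 + 1000) × 1.057956 − 1000 = 1032.036 − 1000 = 32.04 per mil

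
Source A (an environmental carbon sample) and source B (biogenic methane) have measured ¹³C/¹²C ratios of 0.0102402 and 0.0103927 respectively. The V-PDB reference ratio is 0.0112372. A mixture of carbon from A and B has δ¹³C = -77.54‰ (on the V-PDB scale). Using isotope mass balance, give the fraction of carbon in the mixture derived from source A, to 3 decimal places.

0.176

δ_A = (0.0102402/0.0112372 − 1)×1000 = (0.911277 − 1)×1000 = -88.723‰
δ_B = (0.0103927/0.0112372 − 1)×1000 = (0.924848 − 1)×1000 = -75.152‰
f_A = (δ_mix − δ_B)/(δ_A − δ_B) = (-77.54 − (-75.152))/(-88.723 − (-75.152))
f_A = -2.388 / -13.571 = 0.1760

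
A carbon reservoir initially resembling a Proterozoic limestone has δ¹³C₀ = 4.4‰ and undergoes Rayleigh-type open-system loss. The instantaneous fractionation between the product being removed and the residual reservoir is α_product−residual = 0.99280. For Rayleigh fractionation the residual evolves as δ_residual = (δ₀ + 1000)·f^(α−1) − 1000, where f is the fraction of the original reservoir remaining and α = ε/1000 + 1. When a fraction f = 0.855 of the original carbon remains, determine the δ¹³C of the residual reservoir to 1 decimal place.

Rayleigh residual: δ_res = (δ₀ + 1000)·f^(α−1) − 1000
α − 1 = -0.00720
f^(α−1) = 0.855^(-0.00720) = 1.001129
δ_res = (4.4 + 1000) × 1.001129 − 1000 = 1005.534 − 1000 = 5.53‰

5.5‰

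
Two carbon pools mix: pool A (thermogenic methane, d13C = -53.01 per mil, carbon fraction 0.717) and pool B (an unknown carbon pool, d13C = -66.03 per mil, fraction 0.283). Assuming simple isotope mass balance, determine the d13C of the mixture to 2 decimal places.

δ_mix = f_A·δ_A + f_B·δ_B
δ_mix = 0.717 × (-53.01) + 0.283 × (-66.03)
δ_mix = -38.008 + -18.686 = -56.695 per mil

-56.69 per mil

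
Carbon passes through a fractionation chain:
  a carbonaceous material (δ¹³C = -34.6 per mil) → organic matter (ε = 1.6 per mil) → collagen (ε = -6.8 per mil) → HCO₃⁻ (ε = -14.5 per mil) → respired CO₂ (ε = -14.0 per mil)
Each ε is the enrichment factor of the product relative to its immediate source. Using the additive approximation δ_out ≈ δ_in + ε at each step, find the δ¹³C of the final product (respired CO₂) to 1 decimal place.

step 1: δ ≈ -34.6 + (1.6) = -33.0 per mil
step 2: δ ≈ -33.0 + (-6.8) = -39.8 per mil
step 3: δ ≈ -39.8 + (-14.5) = -54.3 per mil
step 4: δ ≈ -54.3 + (-14.0) = -68.3 per mil

-68.3 per mil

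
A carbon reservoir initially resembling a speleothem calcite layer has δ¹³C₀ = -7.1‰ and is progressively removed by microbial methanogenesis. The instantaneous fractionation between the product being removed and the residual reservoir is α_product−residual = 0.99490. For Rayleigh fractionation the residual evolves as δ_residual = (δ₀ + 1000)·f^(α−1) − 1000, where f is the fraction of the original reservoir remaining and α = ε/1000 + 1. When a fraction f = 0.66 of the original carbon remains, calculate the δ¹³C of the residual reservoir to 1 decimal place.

Rayleigh residual: δ_res = (δ₀ + 1000)·f^(α−1) − 1000
α − 1 = -0.00510
f^(α−1) = 0.66^(-0.00510) = 1.002121
δ_res = (-7.1 + 1000) × 1.002121 − 1000 = 995.006 − 1000 = -4.99‰

-5.0‰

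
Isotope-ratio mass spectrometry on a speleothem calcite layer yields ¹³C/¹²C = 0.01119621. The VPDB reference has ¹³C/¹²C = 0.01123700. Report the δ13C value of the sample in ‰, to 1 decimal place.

-3.6‰

δ13C = (R_sample / R_standard − 1) × 1000
R_sample / R_standard = 0.01119621 / 0.01123700 = 0.996370
δ13C = (0.996370 − 1) × 1000 = -3.63‰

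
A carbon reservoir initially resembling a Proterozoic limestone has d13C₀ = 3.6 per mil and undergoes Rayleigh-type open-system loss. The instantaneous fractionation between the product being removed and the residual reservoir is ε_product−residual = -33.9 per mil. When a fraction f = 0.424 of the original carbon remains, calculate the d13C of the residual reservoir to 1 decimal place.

33.2 per mil

Rayleigh residual: δ_res = (δ₀ + 1000)·f^(α−1) − 1000
α = ε/1000 + 1 = 0.96610, so α − 1 = -0.03390
f^(α−1) = 0.424^(-0.03390) = 1.029514
δ_res = (3.6 + 1000) × 1.029514 − 1000 = 1033.220 − 1000 = 33.22 per mil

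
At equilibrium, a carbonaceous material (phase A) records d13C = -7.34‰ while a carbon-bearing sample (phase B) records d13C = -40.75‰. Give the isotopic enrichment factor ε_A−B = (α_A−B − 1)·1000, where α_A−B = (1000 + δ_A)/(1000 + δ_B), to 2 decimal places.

α_A−B = (1000 + -7.34) / (1000 + -40.75) = 992.66 / 959.25 = 1.034829
ε_A−B = (1.034829 − 1) × 1000 = 34.829‰
(The approximation ε ≈ δ_A − δ_B would give 33.41‰.)

34.83‰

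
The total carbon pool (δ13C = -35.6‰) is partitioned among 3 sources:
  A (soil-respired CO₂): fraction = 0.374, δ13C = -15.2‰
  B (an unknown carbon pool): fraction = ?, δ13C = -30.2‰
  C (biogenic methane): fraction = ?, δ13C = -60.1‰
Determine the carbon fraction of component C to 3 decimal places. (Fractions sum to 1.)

Let f_C and f_B be the unknown fractions; fractions sum to 1 so f_C + f_B = 0.626.
Mass balance: Σ fᵢ·δᵢ = δ_bulk ⇒ f_C·(-60.1) + f_B·(-30.2) = -35.6 − (-5.685) = -29.915
Substitute f_B = 0.626 − f_C:
f_C·(-60.1 − -30.2) = -29.915 − 0.626×(-30.2) = -11.010
f_C = -11.010 / -29.9 = 0.3682

0.368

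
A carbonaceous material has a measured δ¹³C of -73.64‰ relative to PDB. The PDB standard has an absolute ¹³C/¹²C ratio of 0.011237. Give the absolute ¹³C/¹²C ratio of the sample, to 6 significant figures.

0.0104095

R_sample = R_standard × (δ¹³C/1000 + 1)
R_sample = 0.011237 × (-73.64/1000 + 1) = 0.011237 × 0.926360
R_sample = 0.0104095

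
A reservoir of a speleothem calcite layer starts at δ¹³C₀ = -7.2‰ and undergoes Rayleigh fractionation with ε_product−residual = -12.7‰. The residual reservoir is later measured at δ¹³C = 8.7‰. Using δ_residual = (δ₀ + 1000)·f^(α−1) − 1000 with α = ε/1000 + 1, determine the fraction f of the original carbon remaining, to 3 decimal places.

α − 1 = ε/1000 = -0.0127
(δ_res + 1000)/(δ₀ + 1000) = (8.7 + 1000)/(-7.2 + 1000) = 1008.7/992.8 = 1.016015
f = 1.016015^(1/-0.0127) = exp(ln(1.016015)/-0.0127) = exp(0.01589/-0.0127)
f = exp(-1.2511) = 0.2862

0.286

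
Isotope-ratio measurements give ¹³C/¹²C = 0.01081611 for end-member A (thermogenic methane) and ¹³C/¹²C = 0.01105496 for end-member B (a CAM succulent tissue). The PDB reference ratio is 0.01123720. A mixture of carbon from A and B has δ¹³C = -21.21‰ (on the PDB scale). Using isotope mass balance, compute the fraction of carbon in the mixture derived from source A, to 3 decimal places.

δ_A = (0.01081611/0.01123720 − 1)×1000 = (0.962527 − 1)×1000 = -37.473‰
δ_B = (0.01105496/0.01123720 − 1)×1000 = (0.983782 − 1)×1000 = -16.218‰
f_A = (δ_mix − δ_B)/(δ_A − δ_B) = (-21.21 − (-16.218))/(-37.473 − (-16.218))
f_A = -4.992 / -21.255 = 0.2349

0.235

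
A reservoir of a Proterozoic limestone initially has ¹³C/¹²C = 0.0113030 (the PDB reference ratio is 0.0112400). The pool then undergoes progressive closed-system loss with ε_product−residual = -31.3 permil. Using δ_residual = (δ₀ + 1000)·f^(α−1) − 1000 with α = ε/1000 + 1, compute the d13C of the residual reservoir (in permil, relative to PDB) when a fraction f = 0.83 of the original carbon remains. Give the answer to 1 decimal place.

11.5 permil

δ₀ = (0.0113030/0.0112400 − 1)×1000 = (1.005605 − 1)×1000 = 5.605 permil
α − 1 = ε/1000 = -0.0313
f^(α−1) = 0.83^(-0.0313) = 1.005849
δ_res = (5.605 + 1000) × 1.005849 − 1000 = 1011.487 − 1000 = 11.49 permil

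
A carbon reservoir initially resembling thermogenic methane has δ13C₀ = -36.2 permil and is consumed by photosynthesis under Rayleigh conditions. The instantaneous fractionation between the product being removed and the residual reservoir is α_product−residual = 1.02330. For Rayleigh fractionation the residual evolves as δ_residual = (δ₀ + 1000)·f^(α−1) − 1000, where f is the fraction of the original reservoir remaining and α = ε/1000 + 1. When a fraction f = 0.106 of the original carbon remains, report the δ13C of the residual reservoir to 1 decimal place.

-85.3 permil

Rayleigh residual: δ_res = (δ₀ + 1000)·f^(α−1) − 1000
α − 1 = 0.02330
f^(α−1) = 0.106^(0.02330) = 0.949051
δ_res = (-36.2 + 1000) × 0.949051 − 1000 = 914.696 − 1000 = -85.30 permil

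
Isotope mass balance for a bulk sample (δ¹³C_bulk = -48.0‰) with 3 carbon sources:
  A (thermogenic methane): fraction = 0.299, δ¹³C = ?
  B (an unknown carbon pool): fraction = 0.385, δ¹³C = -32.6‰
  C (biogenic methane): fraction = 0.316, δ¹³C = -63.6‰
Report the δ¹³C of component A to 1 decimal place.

Isotope mass balance: δ_bulk = Σ fᵢ·δᵢ.
-48.0 = 0.299×δ_A + 0.385×(-32.6) + 0.316×(-63.6)
0.299·δ_A = -48.0 − (-32.649) = -15.351
δ_A = -15.351 / 0.299 = -51.34‰

-51.3‰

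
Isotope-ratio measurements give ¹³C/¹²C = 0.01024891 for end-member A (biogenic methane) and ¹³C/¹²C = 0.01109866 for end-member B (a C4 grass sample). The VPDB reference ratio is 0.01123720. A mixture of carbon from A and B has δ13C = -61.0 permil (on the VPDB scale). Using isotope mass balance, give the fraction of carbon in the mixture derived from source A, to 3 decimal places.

0.644

δ_A = (0.01024891/0.01123720 − 1)×1000 = (0.912052 − 1)×1000 = -87.948 permil
δ_B = (0.01109866/0.01123720 − 1)×1000 = (0.987671 − 1)×1000 = -12.329 permil
f_A = (δ_mix − δ_B)/(δ_A − δ_B) = (-61.0 − (-12.329))/(-87.948 − (-12.329))
f_A = -48.671 / -75.619 = 0.6436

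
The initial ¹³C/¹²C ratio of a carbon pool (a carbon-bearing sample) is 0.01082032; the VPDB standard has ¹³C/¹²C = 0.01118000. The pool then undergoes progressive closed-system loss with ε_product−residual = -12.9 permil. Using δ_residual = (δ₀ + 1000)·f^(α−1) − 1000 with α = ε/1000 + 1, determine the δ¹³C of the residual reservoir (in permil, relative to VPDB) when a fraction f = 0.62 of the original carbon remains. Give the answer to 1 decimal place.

δ₀ = (0.01082032/0.01118000 − 1)×1000 = (0.967828 − 1)×1000 = -32.172 permil
α − 1 = ε/1000 = -0.0129
f^(α−1) = 0.62^(-0.0129) = 1.006186
δ_res = (-32.172 + 1000) × 1.006186 − 1000 = 973.815 − 1000 = -26.19 permil

-26.2 permil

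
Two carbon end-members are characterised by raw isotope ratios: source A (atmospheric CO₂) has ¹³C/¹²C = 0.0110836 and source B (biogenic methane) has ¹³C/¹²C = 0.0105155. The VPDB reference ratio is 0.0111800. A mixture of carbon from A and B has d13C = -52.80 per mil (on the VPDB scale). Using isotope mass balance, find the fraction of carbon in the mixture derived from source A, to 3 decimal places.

δ_A = (0.0110836/0.0111800 − 1)×1000 = (0.991377 − 1)×1000 = -8.623 per mil
δ_B = (0.0105155/0.0111800 − 1)×1000 = (0.940564 − 1)×1000 = -59.436 per mil
f_A = (δ_mix − δ_B)/(δ_A − δ_B) = (-52.80 − (-59.436))/(-8.623 − (-59.436))
f_A = 6.636 / 50.814 = 0.1306

0.131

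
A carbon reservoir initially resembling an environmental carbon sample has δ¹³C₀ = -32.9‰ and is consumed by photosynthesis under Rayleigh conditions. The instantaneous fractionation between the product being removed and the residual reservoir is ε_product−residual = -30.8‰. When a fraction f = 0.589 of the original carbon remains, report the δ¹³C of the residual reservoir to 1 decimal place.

-17.0‰

Rayleigh residual: δ_res = (δ₀ + 1000)·f^(α−1) − 1000
α = ε/1000 + 1 = 0.96920, so α − 1 = -0.03080
f^(α−1) = 0.589^(-0.03080) = 1.016437
δ_res = (-32.9 + 1000) × 1.016437 − 1000 = 982.996 − 1000 = -17.00‰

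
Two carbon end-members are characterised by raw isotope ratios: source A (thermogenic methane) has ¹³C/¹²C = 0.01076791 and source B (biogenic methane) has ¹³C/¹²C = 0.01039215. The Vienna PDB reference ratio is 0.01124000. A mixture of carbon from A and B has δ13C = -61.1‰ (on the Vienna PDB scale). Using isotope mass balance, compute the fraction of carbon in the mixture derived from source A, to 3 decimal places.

0.429

δ_A = (0.01076791/0.01124000 − 1)×1000 = (0.957999 − 1)×1000 = -42.001‰
δ_B = (0.01039215/0.01124000 − 1)×1000 = (0.924569 − 1)×1000 = -75.431‰
f_A = (δ_mix − δ_B)/(δ_A − δ_B) = (-61.1 − (-75.431))/(-42.001 − (-75.431))
f_A = 14.331 / 33.431 = 0.4287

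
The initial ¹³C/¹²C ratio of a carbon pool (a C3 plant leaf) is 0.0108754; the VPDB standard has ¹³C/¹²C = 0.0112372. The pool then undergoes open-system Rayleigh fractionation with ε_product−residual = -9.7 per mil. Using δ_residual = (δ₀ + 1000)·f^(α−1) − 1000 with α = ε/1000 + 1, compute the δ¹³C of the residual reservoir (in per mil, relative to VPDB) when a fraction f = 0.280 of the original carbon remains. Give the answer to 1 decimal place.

-20.2 per mil

δ₀ = (0.0108754/0.0112372 − 1)×1000 = (0.967803 − 1)×1000 = -32.197 per mil
α − 1 = ε/1000 = -0.0097
f^(α−1) = 0.280^(-0.0097) = 1.012424
δ_res = (-32.197 + 1000) × 1.012424 − 1000 = 979.828 − 1000 = -20.17 per mil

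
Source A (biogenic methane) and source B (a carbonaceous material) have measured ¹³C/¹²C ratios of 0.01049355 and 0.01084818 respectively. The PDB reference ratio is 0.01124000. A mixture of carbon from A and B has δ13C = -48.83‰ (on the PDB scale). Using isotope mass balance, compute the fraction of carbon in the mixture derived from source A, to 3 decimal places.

0.443

δ_A = (0.01049355/0.01124000 − 1)×1000 = (0.933590 − 1)×1000 = -66.410‰
δ_B = (0.01084818/0.01124000 − 1)×1000 = (0.965141 − 1)×1000 = -34.859‰
f_A = (δ_mix − δ_B)/(δ_A − δ_B) = (-48.83 − (-34.859))/(-66.410 − (-34.859))
f_A = -13.971 / -31.551 = 0.4428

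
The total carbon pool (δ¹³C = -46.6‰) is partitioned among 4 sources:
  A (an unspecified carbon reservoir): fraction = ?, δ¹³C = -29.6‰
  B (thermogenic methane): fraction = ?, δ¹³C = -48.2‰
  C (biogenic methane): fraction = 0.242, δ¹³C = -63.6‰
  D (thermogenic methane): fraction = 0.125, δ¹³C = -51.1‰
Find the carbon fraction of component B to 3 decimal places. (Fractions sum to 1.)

0.327

Let f_B and f_A be the unknown fractions; fractions sum to 1 so f_B + f_A = 0.633.
Mass balance: Σ fᵢ·δᵢ = δ_bulk ⇒ f_B·(-48.2) + f_A·(-29.6) = -46.6 − (-21.779) = -24.821
Substitute f_A = 0.633 − f_B:
f_B·(-48.2 − -29.6) = -24.821 − 0.633×(-29.6) = -6.084
f_B = -6.084 / -18.6 = 0.3271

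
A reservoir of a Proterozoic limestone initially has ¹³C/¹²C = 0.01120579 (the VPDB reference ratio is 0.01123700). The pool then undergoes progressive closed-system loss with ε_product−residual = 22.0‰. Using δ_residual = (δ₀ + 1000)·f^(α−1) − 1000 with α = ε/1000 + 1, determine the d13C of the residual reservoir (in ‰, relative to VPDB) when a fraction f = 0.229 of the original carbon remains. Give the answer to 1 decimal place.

-34.6‰

δ₀ = (0.01120579/0.01123700 − 1)×1000 = (0.997223 − 1)×1000 = -2.777‰
α − 1 = ε/1000 = 0.0220
f^(α−1) = 0.229^(0.0220) = 0.968091
δ_res = (-2.777 + 1000) × 0.968091 − 1000 = 965.403 − 1000 = -34.60‰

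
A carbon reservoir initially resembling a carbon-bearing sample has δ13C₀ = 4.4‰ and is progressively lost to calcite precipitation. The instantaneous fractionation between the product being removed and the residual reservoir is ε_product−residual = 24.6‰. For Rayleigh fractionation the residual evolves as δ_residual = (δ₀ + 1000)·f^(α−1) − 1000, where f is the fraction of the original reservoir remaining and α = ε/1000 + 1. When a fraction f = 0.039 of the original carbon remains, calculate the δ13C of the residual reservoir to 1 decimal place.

-72.6‰

Rayleigh residual: δ_res = (δ₀ + 1000)·f^(α−1) − 1000
α = ε/1000 + 1 = 1.02460, so α − 1 = 0.02460
f^(α−1) = 0.039^(0.02460) = 0.923294
δ_res = (4.4 + 1000) × 0.923294 − 1000 = 927.357 − 1000 = -72.64‰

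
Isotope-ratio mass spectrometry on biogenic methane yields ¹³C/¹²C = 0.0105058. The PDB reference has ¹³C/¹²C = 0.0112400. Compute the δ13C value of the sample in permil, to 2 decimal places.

δ13C = (R_sample / R_standard − 1) × 1000
R_sample / R_standard = 0.0105058 / 0.0112400 = 0.934680
δ13C = (0.934680 − 1) × 1000 = -65.320 permil

-65.32 permil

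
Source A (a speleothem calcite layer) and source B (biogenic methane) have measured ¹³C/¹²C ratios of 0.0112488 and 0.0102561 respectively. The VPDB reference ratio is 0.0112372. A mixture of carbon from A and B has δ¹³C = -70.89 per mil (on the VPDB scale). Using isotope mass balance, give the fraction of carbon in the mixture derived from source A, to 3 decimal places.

δ_A = (0.0112488/0.0112372 − 1)×1000 = (1.001032 − 1)×1000 = 1.032 per mil
δ_B = (0.0102561/0.0112372 − 1)×1000 = (0.912692 − 1)×1000 = -87.308 per mil
f_A = (δ_mix − δ_B)/(δ_A − δ_B) = (-70.89 − (-87.308))/(1.032 − (-87.308))
f_A = 16.418 / 88.341 = 0.1859

0.186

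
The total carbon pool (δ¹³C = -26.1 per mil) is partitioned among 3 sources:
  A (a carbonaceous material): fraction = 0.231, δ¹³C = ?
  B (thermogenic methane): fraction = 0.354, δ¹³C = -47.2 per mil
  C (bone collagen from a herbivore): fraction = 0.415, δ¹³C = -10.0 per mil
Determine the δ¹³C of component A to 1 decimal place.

-22.7 per mil

Isotope mass balance: δ_bulk = Σ fᵢ·δᵢ.
-26.1 = 0.231×δ_A + 0.354×(-47.2) + 0.415×(-10.0)
0.231·δ_A = -26.1 − (-20.859) = -5.241
δ_A = -5.241 / 0.231 = -22.69 per mil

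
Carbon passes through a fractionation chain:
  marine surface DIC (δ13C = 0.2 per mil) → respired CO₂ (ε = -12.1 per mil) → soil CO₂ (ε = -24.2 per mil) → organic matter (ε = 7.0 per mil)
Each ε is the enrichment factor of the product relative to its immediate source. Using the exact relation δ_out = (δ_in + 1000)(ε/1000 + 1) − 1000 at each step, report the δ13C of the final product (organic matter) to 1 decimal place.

-29.1 per mil

step 1: δ = (0.20 + 1000)·(-12.1/1000 + 1) − 1000 = -11.90 per mil
step 2: δ = (-11.90 + 1000)·(-24.2/1000 + 1) − 1000 = -35.81 per mil
step 3: δ = (-35.81 + 1000)·(7.0/1000 + 1) − 1000 = -29.07 per mil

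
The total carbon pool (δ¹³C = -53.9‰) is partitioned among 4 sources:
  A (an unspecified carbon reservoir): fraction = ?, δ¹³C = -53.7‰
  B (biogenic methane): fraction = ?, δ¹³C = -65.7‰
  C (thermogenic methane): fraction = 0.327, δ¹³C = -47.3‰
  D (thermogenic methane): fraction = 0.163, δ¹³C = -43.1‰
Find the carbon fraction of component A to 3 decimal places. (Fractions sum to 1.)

Let f_A and f_B be the unknown fractions; fractions sum to 1 so f_A + f_B = 0.510.
Mass balance: Σ fᵢ·δᵢ = δ_bulk ⇒ f_A·(-53.7) + f_B·(-65.7) = -53.9 − (-22.492) = -31.408
Substitute f_B = 0.510 − f_A:
f_A·(-53.7 − -65.7) = -31.408 − 0.510×(-65.7) = 2.099
f_A = 2.099 / 12.0 = 0.1750

0.175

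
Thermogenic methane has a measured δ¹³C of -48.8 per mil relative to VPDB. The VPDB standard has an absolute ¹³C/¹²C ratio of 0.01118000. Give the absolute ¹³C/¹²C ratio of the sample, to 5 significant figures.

R_sample = R_standard × (δ¹³C/1000 + 1)
R_sample = 0.01118000 × (-48.8/1000 + 1) = 0.01118000 × 0.951200
R_sample = 0.0106344

0.010634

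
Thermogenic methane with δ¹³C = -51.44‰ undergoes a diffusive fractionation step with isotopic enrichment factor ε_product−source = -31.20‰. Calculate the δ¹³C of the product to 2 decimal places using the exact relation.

-81.04‰

To first order, δ_product ≈ δ_source + ε = -82.64‰.
Exactly, δ_product = (δ_source + 1000)·(ε/1000 + 1) − 1000.
δ_product = (-51.44 + 1000) × (-31.20/1000 + 1) − 1000
δ_product = -81.035‰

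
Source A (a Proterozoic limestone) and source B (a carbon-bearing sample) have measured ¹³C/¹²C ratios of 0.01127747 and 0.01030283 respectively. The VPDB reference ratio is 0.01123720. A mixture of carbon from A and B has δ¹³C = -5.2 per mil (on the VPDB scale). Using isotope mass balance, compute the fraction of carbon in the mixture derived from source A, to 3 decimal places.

0.899

δ_A = (0.01127747/0.01123720 − 1)×1000 = (1.003584 − 1)×1000 = 3.584 per mil
δ_B = (0.01030283/0.01123720 − 1)×1000 = (0.916850 − 1)×1000 = -83.150 per mil
f_A = (δ_mix − δ_B)/(δ_A − δ_B) = (-5.2 − (-83.150))/(3.584 − (-83.150))
f_A = 77.950 / 86.733 = 0.8987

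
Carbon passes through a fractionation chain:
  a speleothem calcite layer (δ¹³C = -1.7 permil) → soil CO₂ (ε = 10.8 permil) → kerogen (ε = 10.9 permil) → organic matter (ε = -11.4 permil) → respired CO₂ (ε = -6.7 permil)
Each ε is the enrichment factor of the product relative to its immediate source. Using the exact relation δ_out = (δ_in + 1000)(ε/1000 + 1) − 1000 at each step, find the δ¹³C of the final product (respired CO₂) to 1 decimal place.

step 1: δ = (-1.70 + 1000)·(10.8/1000 + 1) − 1000 = 9.08 permil
step 2: δ = (9.08 + 1000)·(10.9/1000 + 1) − 1000 = 20.08 permil
step 3: δ = (20.08 + 1000)·(-11.4/1000 + 1) − 1000 = 8.45 permil
step 4: δ = (8.45 + 1000)·(-6.7/1000 + 1) − 1000 = 1.70 permil

1.7 permil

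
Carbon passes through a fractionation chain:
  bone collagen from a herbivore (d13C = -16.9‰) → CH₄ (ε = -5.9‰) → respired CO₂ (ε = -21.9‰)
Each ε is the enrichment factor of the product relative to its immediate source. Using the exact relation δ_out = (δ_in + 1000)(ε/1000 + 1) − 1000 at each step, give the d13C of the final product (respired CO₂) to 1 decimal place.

step 1: δ = (-16.90 + 1000)·(-5.9/1000 + 1) − 1000 = -22.70‰
step 2: δ = (-22.70 + 1000)·(-21.9/1000 + 1) − 1000 = -44.10‰

-44.1‰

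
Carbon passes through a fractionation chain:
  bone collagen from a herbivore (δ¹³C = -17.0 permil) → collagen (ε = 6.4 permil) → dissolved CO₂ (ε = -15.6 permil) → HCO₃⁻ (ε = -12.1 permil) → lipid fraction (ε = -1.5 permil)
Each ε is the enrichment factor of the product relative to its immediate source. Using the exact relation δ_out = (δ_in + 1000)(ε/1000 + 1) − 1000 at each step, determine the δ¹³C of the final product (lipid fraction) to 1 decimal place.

-39.4 permil

step 1: δ = (-17.00 + 1000)·(6.4/1000 + 1) − 1000 = -10.71 permil
step 2: δ = (-10.71 + 1000)·(-15.6/1000 + 1) − 1000 = -26.14 permil
step 3: δ = (-26.14 + 1000)·(-12.1/1000 + 1) − 1000 = -37.93 permil
step 4: δ = (-37.93 + 1000)·(-1.5/1000 + 1) − 1000 = -39.37 permil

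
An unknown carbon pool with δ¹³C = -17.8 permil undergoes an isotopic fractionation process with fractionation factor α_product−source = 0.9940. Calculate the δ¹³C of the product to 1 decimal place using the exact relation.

-23.7 permil

δ_product = (δ_source + 1000)·α − 1000
δ_product = (-17.8 + 1000) × 0.9940 − 1000
δ_product = 976.307 − 1000 = -23.69 permil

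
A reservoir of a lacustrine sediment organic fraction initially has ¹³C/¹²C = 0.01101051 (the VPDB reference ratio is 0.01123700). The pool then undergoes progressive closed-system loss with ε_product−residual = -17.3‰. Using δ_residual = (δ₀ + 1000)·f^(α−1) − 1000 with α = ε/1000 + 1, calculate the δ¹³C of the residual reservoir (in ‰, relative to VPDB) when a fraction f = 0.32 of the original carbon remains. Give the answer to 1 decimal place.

δ₀ = (0.01101051/0.01123700 − 1)×1000 = (0.979844 − 1)×1000 = -20.156‰
α − 1 = ε/1000 = -0.0173
f^(α−1) = 0.32^(-0.0173) = 1.019908
δ_res = (-20.156 + 1000) × 1.019908 − 1000 = 999.351 − 1000 = -0.65‰

-0.6‰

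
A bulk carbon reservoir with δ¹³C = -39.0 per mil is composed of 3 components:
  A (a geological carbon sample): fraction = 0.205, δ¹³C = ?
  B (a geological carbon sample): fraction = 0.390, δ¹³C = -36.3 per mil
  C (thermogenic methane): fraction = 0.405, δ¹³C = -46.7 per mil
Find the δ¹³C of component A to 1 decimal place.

Isotope mass balance: δ_bulk = Σ fᵢ·δᵢ.
-39.0 = 0.205×δ_A + 0.390×(-36.3) + 0.405×(-46.7)
0.205·δ_A = -39.0 − (-33.071) = -5.929
δ_A = -5.929 / 0.205 = -28.92 per mil

-28.9 per mil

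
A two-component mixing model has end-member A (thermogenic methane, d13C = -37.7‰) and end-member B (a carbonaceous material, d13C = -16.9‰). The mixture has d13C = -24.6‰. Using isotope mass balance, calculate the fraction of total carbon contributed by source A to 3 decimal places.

0.370

δ_mix = f_A·δ_A + (1 − f_A)·δ_B  ⇒  f_A = (δ_mix − δ_B)/(δ_A − δ_B)
f_A = (-24.6 − (-16.9)) / (-37.7 − (-16.9))
f_A = -7.7 / -20.8 = 0.3702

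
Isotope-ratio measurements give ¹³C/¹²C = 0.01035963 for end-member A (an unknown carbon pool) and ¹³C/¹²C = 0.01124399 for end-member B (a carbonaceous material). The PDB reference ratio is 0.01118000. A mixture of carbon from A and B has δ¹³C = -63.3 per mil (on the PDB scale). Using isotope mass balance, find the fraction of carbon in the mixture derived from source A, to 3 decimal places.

0.873

δ_A = (0.01035963/0.01118000 − 1)×1000 = (0.926622 − 1)×1000 = -73.378 per mil
δ_B = (0.01124399/0.01118000 − 1)×1000 = (1.005724 − 1)×1000 = 5.724 per mil
f_A = (δ_mix − δ_B)/(δ_A − δ_B) = (-63.3 − (5.724))/(-73.378 − (5.724))
f_A = -69.024 / -79.102 = 0.8726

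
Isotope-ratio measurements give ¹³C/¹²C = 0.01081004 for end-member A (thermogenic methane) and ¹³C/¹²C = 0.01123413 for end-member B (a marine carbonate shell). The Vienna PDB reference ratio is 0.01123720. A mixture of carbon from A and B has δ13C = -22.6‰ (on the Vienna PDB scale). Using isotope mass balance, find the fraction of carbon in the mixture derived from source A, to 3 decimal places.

0.592

δ_A = (0.01081004/0.01123720 − 1)×1000 = (0.961987 − 1)×1000 = -38.013‰
δ_B = (0.01123413/0.01123720 − 1)×1000 = (0.999727 − 1)×1000 = -0.273‰
f_A = (δ_mix − δ_B)/(δ_A − δ_B) = (-22.6 − (-0.273))/(-38.013 − (-0.273))
f_A = -22.327 / -37.740 = 0.5916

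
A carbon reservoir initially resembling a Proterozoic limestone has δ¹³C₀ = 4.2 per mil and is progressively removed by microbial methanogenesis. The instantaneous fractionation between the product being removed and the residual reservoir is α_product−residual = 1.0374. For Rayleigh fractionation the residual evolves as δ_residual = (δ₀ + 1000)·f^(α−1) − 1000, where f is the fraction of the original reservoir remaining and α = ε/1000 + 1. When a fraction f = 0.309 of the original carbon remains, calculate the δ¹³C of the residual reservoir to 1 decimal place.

-39.0 per mil

Rayleigh residual: δ_res = (δ₀ + 1000)·f^(α−1) − 1000
α − 1 = 0.03740
f^(α−1) = 0.309^(0.03740) = 0.957028
δ_res = (4.2 + 1000) × 0.957028 − 1000 = 961.047 − 1000 = -38.95 per mil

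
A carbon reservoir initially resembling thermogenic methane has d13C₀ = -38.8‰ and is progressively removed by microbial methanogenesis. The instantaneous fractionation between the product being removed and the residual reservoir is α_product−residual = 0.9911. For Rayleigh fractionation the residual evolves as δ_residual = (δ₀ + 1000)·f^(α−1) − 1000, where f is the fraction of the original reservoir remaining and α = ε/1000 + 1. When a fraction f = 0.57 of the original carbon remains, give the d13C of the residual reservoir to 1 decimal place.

Rayleigh residual: δ_res = (δ₀ + 1000)·f^(α−1) − 1000
α − 1 = -0.00890
f^(α−1) = 0.57^(-0.00890) = 1.005015
δ_res = (-38.8 + 1000) × 1.005015 − 1000 = 966.021 − 1000 = -33.98‰

-34.0‰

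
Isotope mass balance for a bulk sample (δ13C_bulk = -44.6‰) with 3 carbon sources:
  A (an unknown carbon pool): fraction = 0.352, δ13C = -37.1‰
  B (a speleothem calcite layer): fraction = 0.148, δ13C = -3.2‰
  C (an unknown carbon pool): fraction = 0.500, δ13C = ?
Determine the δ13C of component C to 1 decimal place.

Isotope mass balance: δ_bulk = Σ fᵢ·δᵢ.
-44.6 = 0.352×(-37.1) + 0.148×(-3.2) + 0.500×δ_C
0.500·δ_C = -44.6 − (-13.533) = -31.067
δ_C = -31.067 / 0.500 = -62.13‰

-62.1‰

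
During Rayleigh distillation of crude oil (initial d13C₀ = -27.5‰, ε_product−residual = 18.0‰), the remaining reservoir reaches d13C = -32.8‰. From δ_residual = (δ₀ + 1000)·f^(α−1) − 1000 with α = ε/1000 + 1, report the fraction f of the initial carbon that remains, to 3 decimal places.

α − 1 = ε/1000 = 0.0180
(δ_res + 1000)/(δ₀ + 1000) = (-32.8 + 1000)/(-27.5 + 1000) = 967.2/972.5 = 0.994550
f = 0.994550^(1/0.0180) = exp(ln(0.994550)/0.0180) = exp(-0.00546/0.0180)
f = exp(-0.3036) = 0.7382

0.738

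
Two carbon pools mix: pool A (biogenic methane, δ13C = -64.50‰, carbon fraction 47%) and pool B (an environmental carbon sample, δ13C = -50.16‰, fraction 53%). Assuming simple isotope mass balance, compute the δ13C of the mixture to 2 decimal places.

δ_mix = f_A·δ_A + f_B·δ_B
δ_mix = 0.47 × (-64.50) + 0.53 × (-50.16)
δ_mix = -30.315 + -26.585 = -56.900‰

-56.90‰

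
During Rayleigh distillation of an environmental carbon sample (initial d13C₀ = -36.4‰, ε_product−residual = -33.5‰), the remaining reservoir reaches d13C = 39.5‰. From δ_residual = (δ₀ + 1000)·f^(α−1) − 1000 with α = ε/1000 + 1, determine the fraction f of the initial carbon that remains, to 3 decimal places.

0.104

α − 1 = ε/1000 = -0.0335
(δ_res + 1000)/(δ₀ + 1000) = (39.5 + 1000)/(-36.4 + 1000) = 1039.5/963.6 = 1.078767
f = 1.078767^(1/-0.0335) = exp(ln(1.078767)/-0.0335) = exp(0.07582/-0.0335)
f = exp(-2.2632) = 0.1040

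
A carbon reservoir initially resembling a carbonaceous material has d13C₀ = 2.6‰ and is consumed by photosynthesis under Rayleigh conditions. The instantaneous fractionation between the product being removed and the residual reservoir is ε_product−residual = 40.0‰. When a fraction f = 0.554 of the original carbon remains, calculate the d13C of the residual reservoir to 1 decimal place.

-20.8‰

Rayleigh residual: δ_res = (δ₀ + 1000)·f^(α−1) − 1000
α = ε/1000 + 1 = 1.04000, so α − 1 = 0.04000
f^(α−1) = 0.554^(0.04000) = 0.976653
δ_res = (2.6 + 1000) × 0.976653 − 1000 = 979.193 − 1000 = -20.81‰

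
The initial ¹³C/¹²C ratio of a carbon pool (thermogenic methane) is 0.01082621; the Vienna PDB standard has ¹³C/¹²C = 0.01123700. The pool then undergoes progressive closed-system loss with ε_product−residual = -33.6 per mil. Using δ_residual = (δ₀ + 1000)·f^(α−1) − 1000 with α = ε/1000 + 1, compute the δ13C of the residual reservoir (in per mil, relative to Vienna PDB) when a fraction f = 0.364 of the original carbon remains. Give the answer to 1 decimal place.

δ₀ = (0.01082621/0.01123700 − 1)×1000 = (0.963443 − 1)×1000 = -36.557 per mil
α − 1 = ε/1000 = -0.0336
f^(α−1) = 0.364^(-0.0336) = 1.034539
δ_res = (-36.557 + 1000) × 1.034539 − 1000 = 996.720 − 1000 = -3.28 per mil

-3.3 per mil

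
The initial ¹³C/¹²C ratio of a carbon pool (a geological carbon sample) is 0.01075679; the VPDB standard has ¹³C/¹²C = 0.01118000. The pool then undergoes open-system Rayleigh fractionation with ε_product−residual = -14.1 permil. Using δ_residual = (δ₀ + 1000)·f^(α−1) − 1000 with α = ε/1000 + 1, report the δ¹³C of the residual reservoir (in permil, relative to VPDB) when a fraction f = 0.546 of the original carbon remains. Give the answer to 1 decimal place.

-29.6 permil

δ₀ = (0.01075679/0.01118000 − 1)×1000 = (0.962146 − 1)×1000 = -37.854 permil
α − 1 = ε/1000 = -0.0141
f^(α−1) = 0.546^(-0.0141) = 1.008569
δ_res = (-37.854 + 1000) × 1.008569 − 1000 = 970.390 − 1000 = -29.61 permil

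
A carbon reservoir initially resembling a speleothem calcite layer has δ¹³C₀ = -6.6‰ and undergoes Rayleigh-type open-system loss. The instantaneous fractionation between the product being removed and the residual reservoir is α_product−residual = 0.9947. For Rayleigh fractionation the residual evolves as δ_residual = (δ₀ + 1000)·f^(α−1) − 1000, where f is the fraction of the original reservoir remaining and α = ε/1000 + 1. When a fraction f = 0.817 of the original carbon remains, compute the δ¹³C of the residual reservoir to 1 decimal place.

Rayleigh residual: δ_res = (δ₀ + 1000)·f^(α−1) − 1000
α − 1 = -0.00530
f^(α−1) = 0.817^(-0.00530) = 1.001072
δ_res = (-6.6 + 1000) × 1.001072 − 1000 = 994.465 − 1000 = -5.54‰

-5.5‰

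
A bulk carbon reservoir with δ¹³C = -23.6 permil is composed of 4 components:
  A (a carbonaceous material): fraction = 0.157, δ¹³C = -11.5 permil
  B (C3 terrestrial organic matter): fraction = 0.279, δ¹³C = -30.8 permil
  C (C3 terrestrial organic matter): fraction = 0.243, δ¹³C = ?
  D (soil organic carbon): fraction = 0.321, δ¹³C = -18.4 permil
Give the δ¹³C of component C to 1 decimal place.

Isotope mass balance: δ_bulk = Σ fᵢ·δᵢ.
-23.6 = 0.157×(-11.5) + 0.279×(-30.8) + 0.243×δ_C + 0.321×(-18.4)
0.243·δ_C = -23.6 − (-16.305) = -7.295
δ_C = -7.295 / 0.243 = -30.02 permil

-30.0 permil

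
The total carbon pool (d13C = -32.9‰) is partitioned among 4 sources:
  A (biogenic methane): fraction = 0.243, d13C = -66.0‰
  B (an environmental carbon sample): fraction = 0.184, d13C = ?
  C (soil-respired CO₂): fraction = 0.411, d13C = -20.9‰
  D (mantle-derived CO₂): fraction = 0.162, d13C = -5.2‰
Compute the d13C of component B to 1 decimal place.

Isotope mass balance: δ_bulk = Σ fᵢ·δᵢ.
-32.9 = 0.243×(-66.0) + 0.184×δ_B + 0.411×(-20.9) + 0.162×(-5.2)
0.184·δ_B = -32.9 − (-25.470) = -7.430
δ_B = -7.430 / 0.184 = -40.38‰

-40.4‰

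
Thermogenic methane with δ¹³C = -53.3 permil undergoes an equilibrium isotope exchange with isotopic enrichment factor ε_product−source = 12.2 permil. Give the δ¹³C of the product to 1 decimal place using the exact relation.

-41.8 permil

Exactly, δ_product = (δ_source + 1000)·(ε/1000 + 1) − 1000.
δ_product = (-53.3 + 1000) × (12.2/1000 + 1) − 1000
δ_product = -41.75 permil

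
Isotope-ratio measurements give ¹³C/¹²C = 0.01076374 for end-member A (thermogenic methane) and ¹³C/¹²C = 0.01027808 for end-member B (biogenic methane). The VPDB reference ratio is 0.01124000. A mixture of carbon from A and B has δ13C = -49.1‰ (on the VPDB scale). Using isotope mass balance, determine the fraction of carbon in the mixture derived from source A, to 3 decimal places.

δ_A = (0.01076374/0.01124000 − 1)×1000 = (0.957628 − 1)×1000 = -42.372‰
δ_B = (0.01027808/0.01124000 − 1)×1000 = (0.914420 − 1)×1000 = -85.580‰
f_A = (δ_mix − δ_B)/(δ_A − δ_B) = (-49.1 − (-85.580))/(-42.372 − (-85.580))
f_A = 36.480 / 43.208 = 0.8443

0.844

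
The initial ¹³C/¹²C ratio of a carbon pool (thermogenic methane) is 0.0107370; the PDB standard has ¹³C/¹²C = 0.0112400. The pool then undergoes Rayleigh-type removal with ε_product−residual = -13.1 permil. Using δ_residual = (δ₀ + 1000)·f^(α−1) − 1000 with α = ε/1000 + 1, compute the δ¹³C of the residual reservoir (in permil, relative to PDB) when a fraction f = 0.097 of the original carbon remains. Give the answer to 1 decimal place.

-15.1 permil

δ₀ = (0.0107370/0.0112400 − 1)×1000 = (0.955249 − 1)×1000 = -44.751 permil
α − 1 = ε/1000 = -0.0131
f^(α−1) = 0.097^(-0.0131) = 1.031035
δ_res = (-44.751 + 1000) × 1.031035 − 1000 = 984.895 − 1000 = -15.11 permil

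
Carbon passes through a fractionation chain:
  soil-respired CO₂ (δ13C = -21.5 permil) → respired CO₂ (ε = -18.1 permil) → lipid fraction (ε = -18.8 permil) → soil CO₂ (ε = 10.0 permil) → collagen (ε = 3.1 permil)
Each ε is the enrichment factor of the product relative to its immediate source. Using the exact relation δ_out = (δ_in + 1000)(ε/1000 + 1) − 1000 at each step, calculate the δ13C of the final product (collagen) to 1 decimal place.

-44.9 permil

step 1: δ = (-21.50 + 1000)·(-18.1/1000 + 1) − 1000 = -39.21 permil
step 2: δ = (-39.21 + 1000)·(-18.8/1000 + 1) − 1000 = -57.27 permil
step 3: δ = (-57.27 + 1000)·(10.0/1000 + 1) − 1000 = -47.85 permil
step 4: δ = (-47.85 + 1000)·(3.1/1000 + 1) − 1000 = -44.89 permil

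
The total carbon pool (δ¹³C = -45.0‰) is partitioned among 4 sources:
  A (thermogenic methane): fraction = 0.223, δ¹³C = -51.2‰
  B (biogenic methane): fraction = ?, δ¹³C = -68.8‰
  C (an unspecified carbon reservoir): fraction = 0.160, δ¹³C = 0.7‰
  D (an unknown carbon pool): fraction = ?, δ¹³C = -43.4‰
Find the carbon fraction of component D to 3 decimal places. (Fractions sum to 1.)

0.345

Let f_D and f_B be the unknown fractions; fractions sum to 1 so f_D + f_B = 0.617.
Mass balance: Σ fᵢ·δᵢ = δ_bulk ⇒ f_D·(-43.4) + f_B·(-68.8) = -45.0 − (-11.306) = -33.694
Substitute f_B = 0.617 − f_D:
f_D·(-43.4 − -68.8) = -33.694 − 0.617×(-68.8) = 8.755
f_D = 8.755 / 25.4 = 0.3447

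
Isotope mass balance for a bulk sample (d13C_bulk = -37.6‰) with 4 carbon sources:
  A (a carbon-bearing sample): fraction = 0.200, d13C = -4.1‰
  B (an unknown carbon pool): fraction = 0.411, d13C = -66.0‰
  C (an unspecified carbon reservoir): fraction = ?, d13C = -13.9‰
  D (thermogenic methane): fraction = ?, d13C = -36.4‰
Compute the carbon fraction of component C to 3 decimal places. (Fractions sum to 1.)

0.200

Let f_C and f_D be the unknown fractions; fractions sum to 1 so f_C + f_D = 0.389.
Mass balance: Σ fᵢ·δᵢ = δ_bulk ⇒ f_C·(-13.9) + f_D·(-36.4) = -37.6 − (-27.946) = -9.654
Substitute f_D = 0.389 − f_C:
f_C·(-13.9 − -36.4) = -9.654 − 0.389×(-36.4) = 4.506
f_C = 4.506 / 22.5 = 0.2002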